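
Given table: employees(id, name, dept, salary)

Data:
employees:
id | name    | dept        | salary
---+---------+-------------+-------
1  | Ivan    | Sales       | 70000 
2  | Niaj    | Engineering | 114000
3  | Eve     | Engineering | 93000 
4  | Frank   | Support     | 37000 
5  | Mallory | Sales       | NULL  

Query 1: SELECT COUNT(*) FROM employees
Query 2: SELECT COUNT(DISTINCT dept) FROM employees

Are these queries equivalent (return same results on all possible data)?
No, not equivalent

Query 1 returns: [(5,)]
Query 2 returns: [(3,)]

Reason: COUNT(*) counts rows, COUNT(DISTINCT dept) counts unique depts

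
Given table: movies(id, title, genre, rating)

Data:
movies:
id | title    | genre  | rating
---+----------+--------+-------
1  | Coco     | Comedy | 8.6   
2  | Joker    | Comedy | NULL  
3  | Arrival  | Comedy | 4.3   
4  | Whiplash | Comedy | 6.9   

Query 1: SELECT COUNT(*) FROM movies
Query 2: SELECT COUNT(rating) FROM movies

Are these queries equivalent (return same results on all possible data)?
No, not equivalent

Query 1 returns: [(4,)]
Query 2 returns: [(3,)]

Reason: COUNT(*) includes NULLs, COUNT(column) excludes them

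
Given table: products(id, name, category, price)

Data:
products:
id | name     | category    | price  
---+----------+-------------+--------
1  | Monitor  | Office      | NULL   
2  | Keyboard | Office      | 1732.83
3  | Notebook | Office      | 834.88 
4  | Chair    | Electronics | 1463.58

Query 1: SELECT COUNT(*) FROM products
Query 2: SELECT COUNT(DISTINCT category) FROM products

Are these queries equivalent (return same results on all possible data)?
No, not equivalent

Query 1 returns: [(4,)]
Query 2 returns: [(2,)]

Reason: COUNT(*) counts rows, COUNT(DISTINCT category) counts unique categorys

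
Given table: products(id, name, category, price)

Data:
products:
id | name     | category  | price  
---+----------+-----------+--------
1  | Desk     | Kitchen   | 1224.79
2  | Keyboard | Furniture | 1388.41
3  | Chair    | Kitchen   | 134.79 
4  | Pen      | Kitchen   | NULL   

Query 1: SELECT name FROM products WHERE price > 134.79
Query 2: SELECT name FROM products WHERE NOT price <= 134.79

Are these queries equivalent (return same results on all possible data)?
Yes, equivalent

Both queries return: [('Desk',), ('Keyboard',)]

Reason: Both filter price > 134.79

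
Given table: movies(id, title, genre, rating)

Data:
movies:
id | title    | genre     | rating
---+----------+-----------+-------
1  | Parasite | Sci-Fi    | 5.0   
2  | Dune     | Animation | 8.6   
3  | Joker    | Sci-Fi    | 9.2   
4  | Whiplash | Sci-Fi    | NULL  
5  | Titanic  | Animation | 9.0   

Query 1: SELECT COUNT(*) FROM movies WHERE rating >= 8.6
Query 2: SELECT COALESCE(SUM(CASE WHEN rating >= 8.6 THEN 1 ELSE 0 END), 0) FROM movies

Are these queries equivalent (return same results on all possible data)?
Yes, equivalent

Both queries return: [(3,)]

Reason: COUNT with WHERE vs conditional SUM (COALESCE handles empty-table NULL)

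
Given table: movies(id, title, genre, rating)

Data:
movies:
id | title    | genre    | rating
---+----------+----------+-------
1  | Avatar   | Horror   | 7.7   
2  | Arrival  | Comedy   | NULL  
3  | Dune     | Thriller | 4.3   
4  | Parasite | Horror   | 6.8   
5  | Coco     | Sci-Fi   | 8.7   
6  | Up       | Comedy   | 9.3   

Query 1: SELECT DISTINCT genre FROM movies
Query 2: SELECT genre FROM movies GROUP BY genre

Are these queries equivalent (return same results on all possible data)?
Yes, equivalent

Both queries return: [('Comedy',), ('Horror',), ('Sci-Fi',), ('Thriller',)]

Reason: Both get unique genres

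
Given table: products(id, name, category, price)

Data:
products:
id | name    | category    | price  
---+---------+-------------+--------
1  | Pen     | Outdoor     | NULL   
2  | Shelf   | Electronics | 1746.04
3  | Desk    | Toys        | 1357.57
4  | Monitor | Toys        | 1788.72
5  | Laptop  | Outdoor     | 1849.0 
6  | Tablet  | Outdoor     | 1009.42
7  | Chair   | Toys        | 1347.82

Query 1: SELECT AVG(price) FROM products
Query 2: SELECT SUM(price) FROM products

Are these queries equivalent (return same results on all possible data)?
No, not equivalent

Query 1 returns: [(1516.4283333333333,)]
Query 2 returns: [(9098.57,)]

Reason: AVG vs SUM give different aggregate values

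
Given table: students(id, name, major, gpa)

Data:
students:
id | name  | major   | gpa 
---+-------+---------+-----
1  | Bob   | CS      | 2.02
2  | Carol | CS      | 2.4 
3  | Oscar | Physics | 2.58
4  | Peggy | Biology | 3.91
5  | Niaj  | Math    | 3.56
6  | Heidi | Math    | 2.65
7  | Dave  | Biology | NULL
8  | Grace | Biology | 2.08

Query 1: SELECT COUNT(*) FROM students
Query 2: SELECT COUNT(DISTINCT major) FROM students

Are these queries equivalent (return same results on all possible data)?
No, not equivalent

Query 1 returns: [(8,)]
Query 2 returns: [(4,)]

Reason: COUNT(*) counts rows, COUNT(DISTINCT major) counts unique majors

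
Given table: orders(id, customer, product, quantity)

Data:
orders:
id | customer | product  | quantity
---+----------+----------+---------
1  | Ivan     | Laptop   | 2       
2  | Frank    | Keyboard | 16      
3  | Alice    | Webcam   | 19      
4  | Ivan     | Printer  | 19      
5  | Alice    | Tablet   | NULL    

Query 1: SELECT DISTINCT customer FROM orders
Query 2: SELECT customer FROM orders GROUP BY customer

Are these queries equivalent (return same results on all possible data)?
Yes, equivalent

Both queries return: [('Alice',), ('Frank',), ('Ivan',)]

Reason: Both get unique customers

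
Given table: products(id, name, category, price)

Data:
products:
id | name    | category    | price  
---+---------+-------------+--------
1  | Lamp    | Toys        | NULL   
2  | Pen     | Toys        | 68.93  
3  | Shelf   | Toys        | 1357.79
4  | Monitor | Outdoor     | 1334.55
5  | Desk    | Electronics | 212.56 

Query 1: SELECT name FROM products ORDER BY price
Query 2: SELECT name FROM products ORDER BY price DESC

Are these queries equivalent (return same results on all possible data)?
No, not equivalent

Query 1 returns: [('Lamp',), ('Pen',), ('Desk',), ('Monitor',), ('Shelf',)]
Query 2 returns: [('Shelf',), ('Monitor',), ('Desk',), ('Pen',), ('Lamp',)]

Reason: ASC vs DESC gives opposite ordering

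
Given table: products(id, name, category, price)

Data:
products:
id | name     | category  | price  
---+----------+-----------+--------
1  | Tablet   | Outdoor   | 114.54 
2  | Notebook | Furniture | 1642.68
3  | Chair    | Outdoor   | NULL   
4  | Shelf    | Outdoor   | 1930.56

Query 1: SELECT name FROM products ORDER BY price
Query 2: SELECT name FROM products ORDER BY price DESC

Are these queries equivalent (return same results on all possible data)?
No, not equivalent

Query 1 returns: [('Chair',), ('Tablet',), ('Notebook',), ('Shelf',)]
Query 2 returns: [('Shelf',), ('Notebook',), ('Tablet',), ('Chair',)]

Reason: ASC vs DESC gives opposite ordering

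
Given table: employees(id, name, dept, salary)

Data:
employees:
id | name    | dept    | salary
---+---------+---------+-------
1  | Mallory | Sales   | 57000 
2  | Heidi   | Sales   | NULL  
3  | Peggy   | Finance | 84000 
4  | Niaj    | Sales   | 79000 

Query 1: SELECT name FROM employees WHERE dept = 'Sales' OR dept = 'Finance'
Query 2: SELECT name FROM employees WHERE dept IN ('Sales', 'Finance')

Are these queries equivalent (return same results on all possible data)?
Yes, equivalent

Both queries return: [('Heidi',), ('Mallory',), ('Niaj',), ('Peggy',)]

Reason: OR vs IN are equivalent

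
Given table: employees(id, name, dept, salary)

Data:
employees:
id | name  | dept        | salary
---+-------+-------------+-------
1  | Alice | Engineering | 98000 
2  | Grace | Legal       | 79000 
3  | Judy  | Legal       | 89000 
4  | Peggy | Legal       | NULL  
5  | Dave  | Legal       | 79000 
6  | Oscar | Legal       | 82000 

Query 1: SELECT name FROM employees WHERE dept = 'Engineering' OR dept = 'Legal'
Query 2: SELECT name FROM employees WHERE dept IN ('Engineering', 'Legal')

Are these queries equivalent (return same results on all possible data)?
Yes, equivalent

Both queries return: [('Alice',), ('Dave',), ('Grace',), ('Judy',), ('Oscar',), ('Peggy',)]

Reason: OR vs IN are equivalent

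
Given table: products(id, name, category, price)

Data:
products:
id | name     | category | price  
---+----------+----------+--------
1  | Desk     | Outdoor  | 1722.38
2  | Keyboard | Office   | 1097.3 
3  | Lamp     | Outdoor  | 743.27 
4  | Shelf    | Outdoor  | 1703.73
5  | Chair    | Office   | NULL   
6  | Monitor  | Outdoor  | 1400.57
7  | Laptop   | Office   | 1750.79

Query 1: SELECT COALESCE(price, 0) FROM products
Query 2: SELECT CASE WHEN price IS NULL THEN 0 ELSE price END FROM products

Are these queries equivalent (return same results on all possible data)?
Yes, equivalent

Both queries return: [(0,), (743.27,), (1097.3,), (1400.57,), (1703.73,), (1722.38,), (1750.79,)]

Reason: COALESCE vs CASE for NULL handling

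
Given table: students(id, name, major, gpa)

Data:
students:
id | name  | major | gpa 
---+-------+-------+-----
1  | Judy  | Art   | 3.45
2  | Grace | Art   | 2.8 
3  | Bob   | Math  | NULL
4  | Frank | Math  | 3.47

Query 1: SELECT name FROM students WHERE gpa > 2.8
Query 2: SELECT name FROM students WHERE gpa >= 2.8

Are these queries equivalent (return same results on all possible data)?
No, not equivalent

Query 1 returns: [('Judy',), ('Frank',)]
Query 2 returns: [('Judy',), ('Grace',), ('Frank',)]

Reason: > vs >= gives different results when gpa = 2.8 exists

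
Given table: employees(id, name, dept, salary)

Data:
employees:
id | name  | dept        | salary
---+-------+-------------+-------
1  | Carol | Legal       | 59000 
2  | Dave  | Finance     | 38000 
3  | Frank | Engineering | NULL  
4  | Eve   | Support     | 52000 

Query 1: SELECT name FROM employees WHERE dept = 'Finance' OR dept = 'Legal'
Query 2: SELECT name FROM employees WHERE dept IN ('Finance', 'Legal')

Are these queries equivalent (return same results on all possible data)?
Yes, equivalent

Both queries return: [('Carol',), ('Dave',)]

Reason: OR vs IN are equivalent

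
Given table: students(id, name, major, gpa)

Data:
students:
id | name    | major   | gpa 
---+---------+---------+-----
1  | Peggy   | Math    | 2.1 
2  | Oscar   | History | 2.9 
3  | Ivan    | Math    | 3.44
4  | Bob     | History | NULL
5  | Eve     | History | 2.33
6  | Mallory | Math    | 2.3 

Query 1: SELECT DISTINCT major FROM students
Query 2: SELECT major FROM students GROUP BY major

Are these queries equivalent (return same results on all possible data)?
Yes, equivalent

Both queries return: [('History',), ('Math',)]

Reason: Both get unique majors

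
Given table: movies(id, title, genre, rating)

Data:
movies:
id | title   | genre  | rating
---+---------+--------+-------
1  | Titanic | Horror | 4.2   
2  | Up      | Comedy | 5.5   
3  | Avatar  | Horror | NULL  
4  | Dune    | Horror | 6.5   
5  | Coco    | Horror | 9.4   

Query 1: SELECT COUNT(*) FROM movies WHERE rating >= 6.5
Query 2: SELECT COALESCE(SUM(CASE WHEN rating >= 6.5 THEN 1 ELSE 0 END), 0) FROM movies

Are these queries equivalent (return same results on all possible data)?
Yes, equivalent

Both queries return: [(2,)]

Reason: COUNT with WHERE vs conditional SUM (COALESCE handles empty-table NULL)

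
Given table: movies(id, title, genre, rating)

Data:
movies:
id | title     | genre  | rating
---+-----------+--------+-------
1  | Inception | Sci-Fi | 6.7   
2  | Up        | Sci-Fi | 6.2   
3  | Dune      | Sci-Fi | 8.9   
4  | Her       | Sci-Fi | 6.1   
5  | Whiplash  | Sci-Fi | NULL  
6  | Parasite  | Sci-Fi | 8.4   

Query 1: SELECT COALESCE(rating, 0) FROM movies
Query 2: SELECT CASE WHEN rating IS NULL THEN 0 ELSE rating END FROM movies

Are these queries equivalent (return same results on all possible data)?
Yes, equivalent

Both queries return: [(0,), (6.1,), (6.2,), (6.7,), (8.4,), (8.9,)]

Reason: COALESCE vs CASE for NULL handling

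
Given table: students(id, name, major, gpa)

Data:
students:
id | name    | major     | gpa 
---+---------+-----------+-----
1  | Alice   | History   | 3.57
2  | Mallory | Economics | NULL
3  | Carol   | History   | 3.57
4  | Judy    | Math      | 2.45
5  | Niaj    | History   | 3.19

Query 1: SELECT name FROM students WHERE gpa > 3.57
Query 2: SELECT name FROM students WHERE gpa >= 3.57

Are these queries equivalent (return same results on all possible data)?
No, not equivalent

Query 1 returns: []
Query 2 returns: [('Alice',), ('Carol',)]

Reason: > vs >= gives different results when gpa = 3.57 exists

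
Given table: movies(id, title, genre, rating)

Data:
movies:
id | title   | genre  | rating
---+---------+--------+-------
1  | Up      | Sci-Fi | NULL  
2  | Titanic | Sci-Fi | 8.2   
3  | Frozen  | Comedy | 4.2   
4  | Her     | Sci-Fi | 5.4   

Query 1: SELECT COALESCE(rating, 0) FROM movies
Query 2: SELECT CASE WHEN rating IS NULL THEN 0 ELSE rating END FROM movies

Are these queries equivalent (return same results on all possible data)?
Yes, equivalent

Both queries return: [(0,), (4.2,), (5.4,), (8.2,)]

Reason: COALESCE vs CASE for NULL handling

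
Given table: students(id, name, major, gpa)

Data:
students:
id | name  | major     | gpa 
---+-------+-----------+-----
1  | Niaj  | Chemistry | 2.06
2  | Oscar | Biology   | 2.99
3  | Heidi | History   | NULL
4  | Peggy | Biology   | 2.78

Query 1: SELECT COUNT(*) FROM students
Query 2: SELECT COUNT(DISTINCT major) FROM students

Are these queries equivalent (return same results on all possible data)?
No, not equivalent

Query 1 returns: [(4,)]
Query 2 returns: [(3,)]

Reason: COUNT(*) counts rows, COUNT(DISTINCT major) counts unique majors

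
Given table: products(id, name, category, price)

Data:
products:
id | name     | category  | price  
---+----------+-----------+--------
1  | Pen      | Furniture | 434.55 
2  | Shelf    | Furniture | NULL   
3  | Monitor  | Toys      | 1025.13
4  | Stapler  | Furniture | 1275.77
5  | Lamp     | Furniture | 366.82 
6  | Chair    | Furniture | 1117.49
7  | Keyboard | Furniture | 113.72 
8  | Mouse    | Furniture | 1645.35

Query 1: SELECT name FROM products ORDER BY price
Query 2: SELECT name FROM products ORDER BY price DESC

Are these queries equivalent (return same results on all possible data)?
No, not equivalent

Query 1 returns: [('Shelf',), ('Keyboard',), ('Lamp',), ('Pen',), ('Monitor',), ('Chair',), ('Stapler',), ('Mouse',)]
Query 2 returns: [('Mouse',), ('Stapler',), ('Chair',), ('Monitor',), ('Pen',), ('Lamp',), ('Keyboard',), ('Shelf',)]

Reason: ASC vs DESC gives opposite ordering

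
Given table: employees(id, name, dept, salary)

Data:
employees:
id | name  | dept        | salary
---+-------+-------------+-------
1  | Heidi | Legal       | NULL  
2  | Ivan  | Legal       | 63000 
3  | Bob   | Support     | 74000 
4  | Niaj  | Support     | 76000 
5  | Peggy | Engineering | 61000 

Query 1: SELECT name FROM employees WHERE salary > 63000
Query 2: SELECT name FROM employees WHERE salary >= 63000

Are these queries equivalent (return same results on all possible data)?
No, not equivalent

Query 1 returns: [('Bob',), ('Niaj',)]
Query 2 returns: [('Ivan',), ('Bob',), ('Niaj',)]

Reason: > vs >= gives different results when salary = 63000 exists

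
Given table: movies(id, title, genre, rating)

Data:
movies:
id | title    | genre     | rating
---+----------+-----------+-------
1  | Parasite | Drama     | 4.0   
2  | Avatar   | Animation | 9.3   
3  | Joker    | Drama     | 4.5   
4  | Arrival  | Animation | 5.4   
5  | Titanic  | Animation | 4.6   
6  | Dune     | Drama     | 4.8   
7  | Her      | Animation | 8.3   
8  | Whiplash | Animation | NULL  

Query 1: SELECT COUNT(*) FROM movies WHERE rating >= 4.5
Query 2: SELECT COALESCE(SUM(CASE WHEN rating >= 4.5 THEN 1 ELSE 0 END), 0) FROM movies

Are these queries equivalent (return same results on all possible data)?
Yes, equivalent

Both queries return: [(6,)]

Reason: COUNT with WHERE vs conditional SUM (COALESCE handles empty-table NULL)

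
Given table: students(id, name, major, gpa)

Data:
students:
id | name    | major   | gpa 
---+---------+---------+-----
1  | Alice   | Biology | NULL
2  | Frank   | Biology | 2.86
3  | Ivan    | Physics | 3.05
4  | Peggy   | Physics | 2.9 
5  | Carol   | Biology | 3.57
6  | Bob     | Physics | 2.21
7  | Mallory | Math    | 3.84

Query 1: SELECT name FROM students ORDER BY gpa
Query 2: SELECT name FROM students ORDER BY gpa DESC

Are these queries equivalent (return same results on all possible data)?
No, not equivalent

Query 1 returns: [('Alice',), ('Bob',), ('Frank',), ('Peggy',), ('Ivan',), ('Carol',), ('Mallory',)]
Query 2 returns: [('Mallory',), ('Carol',), ('Ivan',), ('Peggy',), ('Frank',), ('Bob',), ('Alice',)]

Reason: ASC vs DESC gives opposite ordering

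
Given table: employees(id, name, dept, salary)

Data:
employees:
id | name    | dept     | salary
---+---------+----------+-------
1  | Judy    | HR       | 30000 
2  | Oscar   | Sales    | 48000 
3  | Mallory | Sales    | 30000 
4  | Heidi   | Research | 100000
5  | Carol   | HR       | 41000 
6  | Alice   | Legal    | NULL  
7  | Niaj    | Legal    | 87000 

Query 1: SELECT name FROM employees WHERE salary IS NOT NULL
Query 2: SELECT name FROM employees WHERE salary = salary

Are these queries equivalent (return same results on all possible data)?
Yes, equivalent

Both queries return: [('Carol',), ('Heidi',), ('Judy',), ('Mallory',), ('Niaj',), ('Oscar',)]

Reason: IS NOT NULL vs self-equality (both exclude NULLs)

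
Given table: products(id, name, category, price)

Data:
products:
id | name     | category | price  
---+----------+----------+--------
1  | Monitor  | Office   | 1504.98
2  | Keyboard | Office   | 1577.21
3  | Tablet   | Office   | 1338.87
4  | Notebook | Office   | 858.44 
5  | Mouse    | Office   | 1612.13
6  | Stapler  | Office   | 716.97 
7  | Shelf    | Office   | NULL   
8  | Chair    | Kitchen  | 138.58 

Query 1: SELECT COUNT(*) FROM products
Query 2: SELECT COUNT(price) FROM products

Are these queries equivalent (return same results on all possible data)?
No, not equivalent

Query 1 returns: [(8,)]
Query 2 returns: [(7,)]

Reason: COUNT(*) includes NULLs, COUNT(column) excludes them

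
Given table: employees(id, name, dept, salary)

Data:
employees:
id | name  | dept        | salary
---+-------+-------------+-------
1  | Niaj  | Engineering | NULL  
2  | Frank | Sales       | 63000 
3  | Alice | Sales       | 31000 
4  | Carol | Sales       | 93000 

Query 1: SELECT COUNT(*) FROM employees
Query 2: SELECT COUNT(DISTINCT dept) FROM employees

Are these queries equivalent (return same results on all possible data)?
No, not equivalent

Query 1 returns: [(4,)]
Query 2 returns: [(2,)]

Reason: COUNT(*) counts rows, COUNT(DISTINCT dept) counts unique depts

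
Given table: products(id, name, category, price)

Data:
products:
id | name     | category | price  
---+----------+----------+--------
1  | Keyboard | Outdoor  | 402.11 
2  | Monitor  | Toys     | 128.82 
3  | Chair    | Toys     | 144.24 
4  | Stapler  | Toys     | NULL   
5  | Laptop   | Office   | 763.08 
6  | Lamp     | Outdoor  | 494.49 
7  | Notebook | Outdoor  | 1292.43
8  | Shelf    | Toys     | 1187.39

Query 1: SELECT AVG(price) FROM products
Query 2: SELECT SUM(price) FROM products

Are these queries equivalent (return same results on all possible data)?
No, not equivalent

Query 1 returns: [(630.3657142857144,)]
Query 2 returns: [(4412.56,)]

Reason: AVG vs SUM give different aggregate values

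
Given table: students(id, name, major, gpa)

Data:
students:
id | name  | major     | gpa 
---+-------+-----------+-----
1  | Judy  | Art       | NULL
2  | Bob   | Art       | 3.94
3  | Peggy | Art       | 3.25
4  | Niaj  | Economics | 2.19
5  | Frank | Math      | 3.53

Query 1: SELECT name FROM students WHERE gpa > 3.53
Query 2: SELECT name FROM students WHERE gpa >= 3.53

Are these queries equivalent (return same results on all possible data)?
No, not equivalent

Query 1 returns: [('Bob',)]
Query 2 returns: [('Bob',), ('Frank',)]

Reason: > vs >= gives different results when gpa = 3.53 exists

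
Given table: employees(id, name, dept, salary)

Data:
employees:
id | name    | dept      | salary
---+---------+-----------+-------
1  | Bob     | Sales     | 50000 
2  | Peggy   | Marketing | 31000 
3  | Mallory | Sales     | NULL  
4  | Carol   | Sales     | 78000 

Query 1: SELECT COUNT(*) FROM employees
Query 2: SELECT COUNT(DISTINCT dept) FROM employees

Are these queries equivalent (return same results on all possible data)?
No, not equivalent

Query 1 returns: [(4,)]
Query 2 returns: [(2,)]

Reason: COUNT(*) counts rows, COUNT(DISTINCT dept) counts unique depts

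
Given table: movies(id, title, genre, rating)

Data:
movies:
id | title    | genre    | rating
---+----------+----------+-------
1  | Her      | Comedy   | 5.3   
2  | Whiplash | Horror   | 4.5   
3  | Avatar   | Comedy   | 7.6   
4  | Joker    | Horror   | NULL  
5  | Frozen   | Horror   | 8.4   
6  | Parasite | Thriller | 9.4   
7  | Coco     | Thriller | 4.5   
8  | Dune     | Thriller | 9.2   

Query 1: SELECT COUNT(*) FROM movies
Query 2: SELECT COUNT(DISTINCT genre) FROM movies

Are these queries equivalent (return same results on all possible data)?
No, not equivalent

Query 1 returns: [(8,)]
Query 2 returns: [(3,)]

Reason: COUNT(*) counts rows, COUNT(DISTINCT genre) counts unique genres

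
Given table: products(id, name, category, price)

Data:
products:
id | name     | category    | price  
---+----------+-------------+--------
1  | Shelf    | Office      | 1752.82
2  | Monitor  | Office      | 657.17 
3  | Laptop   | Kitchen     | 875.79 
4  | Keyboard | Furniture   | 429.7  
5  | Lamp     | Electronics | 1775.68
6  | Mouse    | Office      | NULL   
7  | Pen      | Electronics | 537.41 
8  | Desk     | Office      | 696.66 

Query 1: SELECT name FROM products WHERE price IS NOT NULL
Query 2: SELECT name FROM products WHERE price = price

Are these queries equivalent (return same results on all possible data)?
Yes, equivalent

Both queries return: [('Desk',), ('Keyboard',), ('Lamp',), ('Laptop',), ('Monitor',), ('Pen',), ('Shelf',)]

Reason: IS NOT NULL vs self-equality (both exclude NULLs)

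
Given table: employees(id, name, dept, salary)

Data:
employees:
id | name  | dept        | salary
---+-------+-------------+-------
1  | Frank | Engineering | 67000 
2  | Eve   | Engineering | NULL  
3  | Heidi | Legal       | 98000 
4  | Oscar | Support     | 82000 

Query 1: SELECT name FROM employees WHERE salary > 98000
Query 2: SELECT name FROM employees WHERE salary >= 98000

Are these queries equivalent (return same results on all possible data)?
No, not equivalent

Query 1 returns: []
Query 2 returns: [('Heidi',)]

Reason: > vs >= gives different results when salary = 98000 exists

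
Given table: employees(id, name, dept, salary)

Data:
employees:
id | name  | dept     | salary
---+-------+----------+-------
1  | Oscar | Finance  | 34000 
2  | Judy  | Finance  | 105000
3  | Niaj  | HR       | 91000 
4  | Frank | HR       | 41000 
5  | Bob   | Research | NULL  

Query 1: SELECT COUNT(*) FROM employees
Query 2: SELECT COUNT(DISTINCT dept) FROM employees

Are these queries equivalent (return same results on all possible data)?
No, not equivalent

Query 1 returns: [(5,)]
Query 2 returns: [(3,)]

Reason: COUNT(*) counts rows, COUNT(DISTINCT dept) counts unique depts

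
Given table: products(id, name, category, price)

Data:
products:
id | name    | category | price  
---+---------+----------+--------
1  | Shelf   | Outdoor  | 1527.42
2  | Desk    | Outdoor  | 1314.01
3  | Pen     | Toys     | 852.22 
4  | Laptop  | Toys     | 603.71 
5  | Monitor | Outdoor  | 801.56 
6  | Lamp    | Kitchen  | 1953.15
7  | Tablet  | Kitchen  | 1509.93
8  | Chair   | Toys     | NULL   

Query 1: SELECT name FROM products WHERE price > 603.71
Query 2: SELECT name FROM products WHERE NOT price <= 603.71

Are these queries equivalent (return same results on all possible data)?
Yes, equivalent

Both queries return: [('Desk',), ('Lamp',), ('Monitor',), ('Pen',), ('Shelf',), ('Tablet',)]

Reason: Both filter price > 603.71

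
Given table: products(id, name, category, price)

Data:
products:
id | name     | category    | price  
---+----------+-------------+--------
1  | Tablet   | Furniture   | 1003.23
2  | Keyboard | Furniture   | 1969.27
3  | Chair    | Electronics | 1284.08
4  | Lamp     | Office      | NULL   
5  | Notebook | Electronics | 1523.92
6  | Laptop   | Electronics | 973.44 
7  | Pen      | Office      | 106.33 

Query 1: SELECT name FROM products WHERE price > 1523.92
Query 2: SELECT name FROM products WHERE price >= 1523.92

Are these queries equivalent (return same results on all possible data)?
No, not equivalent

Query 1 returns: [('Keyboard',)]
Query 2 returns: [('Keyboard',), ('Notebook',)]

Reason: > vs >= gives different results when price = 1523.92 exists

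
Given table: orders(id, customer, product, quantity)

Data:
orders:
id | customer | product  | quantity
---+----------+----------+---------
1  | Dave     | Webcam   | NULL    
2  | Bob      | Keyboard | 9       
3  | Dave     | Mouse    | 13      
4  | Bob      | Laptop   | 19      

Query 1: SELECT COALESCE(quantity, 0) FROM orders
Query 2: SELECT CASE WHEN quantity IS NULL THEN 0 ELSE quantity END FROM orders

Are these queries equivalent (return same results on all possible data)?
Yes, equivalent

Both queries return: [(0,), (9,), (13,), (19,)]

Reason: COALESCE vs CASE for NULL handling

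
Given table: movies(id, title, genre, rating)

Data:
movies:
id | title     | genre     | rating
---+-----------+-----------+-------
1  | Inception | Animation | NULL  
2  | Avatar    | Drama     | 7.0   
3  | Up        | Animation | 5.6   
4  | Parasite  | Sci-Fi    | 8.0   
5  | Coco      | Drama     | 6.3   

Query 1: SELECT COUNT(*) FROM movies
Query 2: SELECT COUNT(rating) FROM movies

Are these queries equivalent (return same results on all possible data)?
No, not equivalent

Query 1 returns: [(5,)]
Query 2 returns: [(4,)]

Reason: COUNT(*) includes NULLs, COUNT(column) excludes them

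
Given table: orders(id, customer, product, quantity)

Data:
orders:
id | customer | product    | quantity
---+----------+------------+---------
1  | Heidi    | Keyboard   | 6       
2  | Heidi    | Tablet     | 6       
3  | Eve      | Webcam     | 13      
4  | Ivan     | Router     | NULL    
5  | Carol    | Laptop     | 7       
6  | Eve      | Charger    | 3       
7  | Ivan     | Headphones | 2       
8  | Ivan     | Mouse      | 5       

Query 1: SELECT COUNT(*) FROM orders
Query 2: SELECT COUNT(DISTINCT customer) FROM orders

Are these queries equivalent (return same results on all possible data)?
No, not equivalent

Query 1 returns: [(8,)]
Query 2 returns: [(4,)]

Reason: COUNT(*) counts rows, COUNT(DISTINCT customer) counts unique customers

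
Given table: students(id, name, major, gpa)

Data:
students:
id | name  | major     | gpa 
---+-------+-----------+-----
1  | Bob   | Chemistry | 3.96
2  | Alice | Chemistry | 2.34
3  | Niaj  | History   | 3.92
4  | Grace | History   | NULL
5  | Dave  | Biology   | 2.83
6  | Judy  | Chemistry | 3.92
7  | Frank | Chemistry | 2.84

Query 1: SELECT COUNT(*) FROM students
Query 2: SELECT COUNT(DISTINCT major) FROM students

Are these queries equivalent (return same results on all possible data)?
No, not equivalent

Query 1 returns: [(7,)]
Query 2 returns: [(3,)]

Reason: COUNT(*) counts rows, COUNT(DISTINCT major) counts unique majors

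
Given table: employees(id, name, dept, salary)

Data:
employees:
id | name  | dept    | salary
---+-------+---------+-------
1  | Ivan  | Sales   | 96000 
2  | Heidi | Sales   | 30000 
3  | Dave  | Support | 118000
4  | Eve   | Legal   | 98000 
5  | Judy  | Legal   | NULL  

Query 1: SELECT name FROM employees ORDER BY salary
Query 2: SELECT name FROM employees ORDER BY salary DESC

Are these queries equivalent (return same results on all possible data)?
No, not equivalent

Query 1 returns: [('Judy',), ('Heidi',), ('Ivan',), ('Eve',), ('Dave',)]
Query 2 returns: [('Dave',), ('Eve',), ('Ivan',), ('Heidi',), ('Judy',)]

Reason: ASC vs DESC gives opposite ordering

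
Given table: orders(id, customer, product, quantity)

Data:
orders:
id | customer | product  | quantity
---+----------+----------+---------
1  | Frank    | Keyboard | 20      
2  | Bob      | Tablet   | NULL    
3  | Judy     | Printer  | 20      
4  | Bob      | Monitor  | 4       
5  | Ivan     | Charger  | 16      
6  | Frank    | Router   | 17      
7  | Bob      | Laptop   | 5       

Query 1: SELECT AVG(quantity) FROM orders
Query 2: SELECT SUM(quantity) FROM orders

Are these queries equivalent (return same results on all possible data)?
No, not equivalent

Query 1 returns: [(13.666666666666666,)]
Query 2 returns: [(82,)]

Reason: AVG vs SUM give different aggregate values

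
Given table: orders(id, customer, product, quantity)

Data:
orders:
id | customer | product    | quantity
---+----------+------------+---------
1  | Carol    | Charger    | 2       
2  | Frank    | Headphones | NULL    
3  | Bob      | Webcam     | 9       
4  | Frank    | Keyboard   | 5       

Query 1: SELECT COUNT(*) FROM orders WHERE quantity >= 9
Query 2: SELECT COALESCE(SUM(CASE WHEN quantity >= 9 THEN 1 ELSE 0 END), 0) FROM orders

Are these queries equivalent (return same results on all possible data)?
Yes, equivalent

Both queries return: [(1,)]

Reason: COUNT with WHERE vs conditional SUM (COALESCE handles empty-table NULL)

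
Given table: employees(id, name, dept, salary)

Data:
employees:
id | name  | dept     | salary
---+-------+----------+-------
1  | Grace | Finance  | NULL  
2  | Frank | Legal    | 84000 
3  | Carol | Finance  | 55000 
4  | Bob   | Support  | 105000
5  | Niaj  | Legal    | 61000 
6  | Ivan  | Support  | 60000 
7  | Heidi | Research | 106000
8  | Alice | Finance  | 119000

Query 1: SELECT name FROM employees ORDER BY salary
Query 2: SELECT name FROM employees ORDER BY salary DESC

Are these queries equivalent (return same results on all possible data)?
No, not equivalent

Query 1 returns: [('Grace',), ('Carol',), ('Ivan',), ('Niaj',), ('Frank',), ('Bob',), ('Heidi',), ('Alice',)]
Query 2 returns: [('Alice',), ('Heidi',), ('Bob',), ('Frank',), ('Niaj',), ('Ivan',), ('Carol',), ('Grace',)]

Reason: ASC vs DESC gives opposite ordering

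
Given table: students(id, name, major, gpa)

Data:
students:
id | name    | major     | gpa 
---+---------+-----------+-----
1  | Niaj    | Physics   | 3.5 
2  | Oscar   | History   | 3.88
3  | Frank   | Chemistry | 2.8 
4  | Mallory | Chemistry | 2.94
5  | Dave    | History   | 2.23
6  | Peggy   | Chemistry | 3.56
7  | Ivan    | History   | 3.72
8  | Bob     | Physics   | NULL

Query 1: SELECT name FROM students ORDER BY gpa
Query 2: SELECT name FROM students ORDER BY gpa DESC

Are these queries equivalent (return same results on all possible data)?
No, not equivalent

Query 1 returns: [('Bob',), ('Dave',), ('Frank',), ('Mallory',), ('Niaj',), ('Peggy',), ('Ivan',), ('Oscar',)]
Query 2 returns: [('Oscar',), ('Ivan',), ('Peggy',), ('Niaj',), ('Mallory',), ('Frank',), ('Dave',), ('Bob',)]

Reason: ASC vs DESC gives opposite ordering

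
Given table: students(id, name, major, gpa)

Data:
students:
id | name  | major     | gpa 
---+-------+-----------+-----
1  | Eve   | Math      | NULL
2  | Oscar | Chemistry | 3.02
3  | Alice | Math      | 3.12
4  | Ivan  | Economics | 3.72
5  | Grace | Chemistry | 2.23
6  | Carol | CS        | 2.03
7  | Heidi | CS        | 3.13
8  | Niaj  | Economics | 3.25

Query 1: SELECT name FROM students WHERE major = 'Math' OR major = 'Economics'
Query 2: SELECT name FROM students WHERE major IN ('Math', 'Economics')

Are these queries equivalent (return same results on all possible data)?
Yes, equivalent

Both queries return: [('Alice',), ('Eve',), ('Ivan',), ('Niaj',)]

Reason: OR vs IN are equivalent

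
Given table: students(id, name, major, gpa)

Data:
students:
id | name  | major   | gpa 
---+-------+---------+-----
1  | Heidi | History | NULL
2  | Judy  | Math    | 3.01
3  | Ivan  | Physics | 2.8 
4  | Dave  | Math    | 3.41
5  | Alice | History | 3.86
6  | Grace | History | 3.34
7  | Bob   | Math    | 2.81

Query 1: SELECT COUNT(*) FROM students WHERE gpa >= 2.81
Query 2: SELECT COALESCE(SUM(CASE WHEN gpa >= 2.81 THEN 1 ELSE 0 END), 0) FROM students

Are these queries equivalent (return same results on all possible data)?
Yes, equivalent

Both queries return: [(5,)]

Reason: COUNT with WHERE vs conditional SUM (COALESCE handles empty-table NULL)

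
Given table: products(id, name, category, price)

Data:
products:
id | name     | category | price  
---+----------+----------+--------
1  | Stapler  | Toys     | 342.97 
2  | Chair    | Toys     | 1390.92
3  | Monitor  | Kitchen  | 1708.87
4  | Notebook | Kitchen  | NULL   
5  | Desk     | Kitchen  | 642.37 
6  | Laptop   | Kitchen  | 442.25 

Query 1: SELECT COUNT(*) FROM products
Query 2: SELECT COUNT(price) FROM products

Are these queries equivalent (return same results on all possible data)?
No, not equivalent

Query 1 returns: [(6,)]
Query 2 returns: [(5,)]

Reason: COUNT(*) includes NULLs, COUNT(column) excludes them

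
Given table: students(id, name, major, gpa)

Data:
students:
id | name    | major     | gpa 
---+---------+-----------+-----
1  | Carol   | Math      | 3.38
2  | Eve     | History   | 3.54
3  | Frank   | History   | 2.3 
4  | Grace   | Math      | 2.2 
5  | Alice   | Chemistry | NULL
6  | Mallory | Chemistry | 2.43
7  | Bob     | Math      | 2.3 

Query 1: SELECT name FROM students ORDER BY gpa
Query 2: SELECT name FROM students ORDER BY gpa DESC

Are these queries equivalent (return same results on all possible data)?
No, not equivalent

Query 1 returns: [('Alice',), ('Grace',), ('Frank',), ('Bob',), ('Mallory',), ('Carol',), ('Eve',)]
Query 2 returns: [('Eve',), ('Carol',), ('Mallory',), ('Frank',), ('Bob',), ('Grace',), ('Alice',)]

Reason: ASC vs DESC gives opposite ordering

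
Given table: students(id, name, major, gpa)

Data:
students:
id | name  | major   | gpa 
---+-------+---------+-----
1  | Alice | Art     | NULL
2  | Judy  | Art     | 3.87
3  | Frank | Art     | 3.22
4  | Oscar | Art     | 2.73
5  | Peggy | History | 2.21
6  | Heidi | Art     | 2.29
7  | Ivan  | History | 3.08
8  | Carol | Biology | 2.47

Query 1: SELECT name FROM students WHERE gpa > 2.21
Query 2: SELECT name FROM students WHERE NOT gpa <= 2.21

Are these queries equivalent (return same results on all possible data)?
Yes, equivalent

Both queries return: [('Carol',), ('Frank',), ('Heidi',), ('Ivan',), ('Judy',), ('Oscar',)]

Reason: Both filter gpa > 2.21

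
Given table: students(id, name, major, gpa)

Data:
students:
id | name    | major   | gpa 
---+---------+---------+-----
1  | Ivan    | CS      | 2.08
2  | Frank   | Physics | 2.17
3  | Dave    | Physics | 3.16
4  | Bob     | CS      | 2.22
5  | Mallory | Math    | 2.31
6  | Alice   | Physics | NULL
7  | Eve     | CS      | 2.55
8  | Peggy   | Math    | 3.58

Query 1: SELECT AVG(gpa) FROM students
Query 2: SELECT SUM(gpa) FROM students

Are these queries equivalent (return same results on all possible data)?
No, not equivalent

Query 1 returns: [(2.5814285714285714,)]
Query 2 returns: [(18.07,)]

Reason: AVG vs SUM give different aggregate values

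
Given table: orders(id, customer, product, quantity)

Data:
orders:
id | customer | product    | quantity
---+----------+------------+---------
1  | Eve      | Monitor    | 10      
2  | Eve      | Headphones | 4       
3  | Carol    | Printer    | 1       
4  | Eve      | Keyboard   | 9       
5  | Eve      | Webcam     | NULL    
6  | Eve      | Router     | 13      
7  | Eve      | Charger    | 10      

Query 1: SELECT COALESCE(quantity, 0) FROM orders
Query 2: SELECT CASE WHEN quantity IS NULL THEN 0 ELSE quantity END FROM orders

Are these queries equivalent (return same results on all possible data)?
Yes, equivalent

Both queries return: [(0,), (1,), (4,), (9,), (10,), (10,), (13,)]

Reason: COALESCE vs CASE for NULL handling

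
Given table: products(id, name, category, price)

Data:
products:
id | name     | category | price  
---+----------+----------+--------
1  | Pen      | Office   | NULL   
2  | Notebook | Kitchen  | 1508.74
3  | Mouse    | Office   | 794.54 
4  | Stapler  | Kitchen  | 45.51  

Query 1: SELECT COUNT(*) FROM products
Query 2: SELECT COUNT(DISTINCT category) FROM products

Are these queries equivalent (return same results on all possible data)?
No, not equivalent

Query 1 returns: [(4,)]
Query 2 returns: [(2,)]

Reason: COUNT(*) counts rows, COUNT(DISTINCT category) counts unique categorys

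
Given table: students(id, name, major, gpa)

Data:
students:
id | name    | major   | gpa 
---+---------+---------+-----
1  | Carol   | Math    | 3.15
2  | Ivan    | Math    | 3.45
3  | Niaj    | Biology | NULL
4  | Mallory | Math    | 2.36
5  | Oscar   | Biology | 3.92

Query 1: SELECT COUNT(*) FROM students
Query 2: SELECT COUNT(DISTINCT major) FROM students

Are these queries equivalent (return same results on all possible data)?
No, not equivalent

Query 1 returns: [(5,)]
Query 2 returns: [(2,)]

Reason: COUNT(*) counts rows, COUNT(DISTINCT major) counts unique majors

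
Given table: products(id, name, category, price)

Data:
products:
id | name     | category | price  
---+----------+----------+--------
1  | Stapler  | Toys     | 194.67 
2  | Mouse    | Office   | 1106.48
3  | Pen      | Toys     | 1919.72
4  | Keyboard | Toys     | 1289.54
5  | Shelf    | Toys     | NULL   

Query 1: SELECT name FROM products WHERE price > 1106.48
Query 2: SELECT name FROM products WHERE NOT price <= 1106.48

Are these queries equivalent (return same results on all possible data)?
Yes, equivalent

Both queries return: [('Keyboard',), ('Pen',)]

Reason: Both filter price > 1106.48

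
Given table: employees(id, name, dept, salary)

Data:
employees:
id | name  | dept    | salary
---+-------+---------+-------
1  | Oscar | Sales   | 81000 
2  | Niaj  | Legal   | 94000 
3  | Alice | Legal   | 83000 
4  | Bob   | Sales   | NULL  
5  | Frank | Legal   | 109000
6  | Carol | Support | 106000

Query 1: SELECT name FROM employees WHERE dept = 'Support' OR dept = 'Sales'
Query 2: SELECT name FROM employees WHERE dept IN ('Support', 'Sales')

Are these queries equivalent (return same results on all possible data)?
Yes, equivalent

Both queries return: [('Bob',), ('Carol',), ('Oscar',)]

Reason: OR vs IN are equivalent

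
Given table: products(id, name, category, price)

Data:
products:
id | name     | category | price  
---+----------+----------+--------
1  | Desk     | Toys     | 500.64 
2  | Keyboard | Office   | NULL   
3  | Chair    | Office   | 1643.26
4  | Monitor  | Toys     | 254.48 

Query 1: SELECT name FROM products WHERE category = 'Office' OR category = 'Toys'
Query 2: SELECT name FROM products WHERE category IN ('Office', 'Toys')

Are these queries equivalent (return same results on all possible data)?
Yes, equivalent

Both queries return: [('Chair',), ('Desk',), ('Keyboard',), ('Monitor',)]

Reason: OR vs IN are equivalent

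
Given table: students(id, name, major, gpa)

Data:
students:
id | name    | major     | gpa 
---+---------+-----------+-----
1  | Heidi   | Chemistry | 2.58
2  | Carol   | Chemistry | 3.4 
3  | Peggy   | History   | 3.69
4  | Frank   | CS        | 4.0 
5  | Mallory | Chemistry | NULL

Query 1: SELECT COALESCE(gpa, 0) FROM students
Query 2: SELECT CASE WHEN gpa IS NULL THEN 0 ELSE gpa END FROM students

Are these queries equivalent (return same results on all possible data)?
Yes, equivalent

Both queries return: [(0,), (2.58,), (3.4,), (3.69,), (4.0,)]

Reason: COALESCE vs CASE for NULL handling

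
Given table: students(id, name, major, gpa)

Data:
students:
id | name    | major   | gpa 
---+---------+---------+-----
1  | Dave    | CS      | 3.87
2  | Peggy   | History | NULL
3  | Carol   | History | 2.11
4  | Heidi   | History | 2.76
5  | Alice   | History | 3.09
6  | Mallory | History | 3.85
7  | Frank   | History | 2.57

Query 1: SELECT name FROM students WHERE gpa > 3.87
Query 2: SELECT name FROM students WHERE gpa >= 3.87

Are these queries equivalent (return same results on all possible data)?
No, not equivalent

Query 1 returns: []
Query 2 returns: [('Dave',)]

Reason: > vs >= gives different results when gpa = 3.87 exists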